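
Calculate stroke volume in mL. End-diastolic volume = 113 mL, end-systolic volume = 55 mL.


SV = EDV - ESV
SV = 113 - 55
SV = 58 mL


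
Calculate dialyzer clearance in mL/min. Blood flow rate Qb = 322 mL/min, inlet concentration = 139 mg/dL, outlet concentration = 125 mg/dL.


K = Qb * (Cb_in - Cb_out) / Cb_in
K = 322 * (139 - 125) / 139
K = 32.43 mL/min


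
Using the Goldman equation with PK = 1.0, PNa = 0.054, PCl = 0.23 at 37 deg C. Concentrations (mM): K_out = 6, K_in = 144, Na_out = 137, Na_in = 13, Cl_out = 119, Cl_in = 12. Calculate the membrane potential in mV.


Vm = (RT/F)*ln((PK*Ko + PNa*Nao + PCl*Cli)/(PK*Ki + PNa*Nai + PCl*Clo))
Numer = 16.158, Denom = 172.072
Vm = -63.22 mV


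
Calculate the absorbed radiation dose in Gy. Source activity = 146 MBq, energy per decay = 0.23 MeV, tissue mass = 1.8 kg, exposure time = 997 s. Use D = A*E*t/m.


A = 146 MBq = 1.4600e+08 Bq
E = 0.23 MeV = 3.6846e-14 J
D = A*E*t/m = 1.4600e+08*3.6846e-14*997/1.8
D = 0.00298 Gy


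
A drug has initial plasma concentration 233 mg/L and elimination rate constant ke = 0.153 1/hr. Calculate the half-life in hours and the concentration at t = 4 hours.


t_half = ln(2) / ke = 0.693147 / 0.153 = 4.53 hr
C(t) = C0 * exp(-ke*t) = 233 * exp(-0.153*4)
C(4) = 126.3 mg/L


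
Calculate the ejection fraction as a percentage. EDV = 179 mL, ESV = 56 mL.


SV = EDV - ESV = 179 - 56 = 123 mL
EF = SV/EDV * 100 = 123/179 * 100
EF = 68.72%


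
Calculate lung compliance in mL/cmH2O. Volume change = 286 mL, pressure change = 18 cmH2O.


C = dV / dP
C = 286 / 18
C = 15.89 mL/cmH2O


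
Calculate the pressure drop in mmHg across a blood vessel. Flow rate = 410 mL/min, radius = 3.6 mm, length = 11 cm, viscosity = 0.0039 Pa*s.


dP = 8*mu*L*Q / (pi*r^4)
Q = 410 mL/min = 6.83333e-06 m^3/s
dP = 44.4447 Pa = 44.4447 / 133.322 mmHg = 0.3334 mmHg


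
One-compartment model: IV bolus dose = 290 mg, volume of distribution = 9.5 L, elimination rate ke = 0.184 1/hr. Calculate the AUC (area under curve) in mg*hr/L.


C0 = Dose/Vd = 290/9.5 = 30.5263 mg/L
AUC = C0/ke = 30.5263/0.184
AUC = 165.9 mg*hr/L


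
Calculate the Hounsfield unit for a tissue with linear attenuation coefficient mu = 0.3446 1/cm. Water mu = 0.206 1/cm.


HU = ((mu_tissue - mu_water) / mu_water) * 1000
HU = ((0.3446 - 0.206) / 0.206) * 1000
HU = 672.8


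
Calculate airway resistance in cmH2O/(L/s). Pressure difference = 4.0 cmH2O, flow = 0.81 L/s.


R = dP / flow
R = 4.0 / 0.81
R = 4.938 cmH2O/(L/s)


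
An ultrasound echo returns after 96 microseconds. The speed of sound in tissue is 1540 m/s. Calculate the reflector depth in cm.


depth = c * t / 2
t = 96 us = 9.6000e-05 s
depth = 1540 * 9.6000e-05 / 2
depth = 0.07392 m = 7.392 cm


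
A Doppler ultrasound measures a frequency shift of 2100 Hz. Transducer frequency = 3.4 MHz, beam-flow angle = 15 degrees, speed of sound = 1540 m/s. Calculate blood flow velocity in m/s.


v = fd * c / (2 * f0 * cos(theta))
v = 2100 * 1540 / (2 * 3.4000e+06 * cos(15))
v = 0.4924 m/s


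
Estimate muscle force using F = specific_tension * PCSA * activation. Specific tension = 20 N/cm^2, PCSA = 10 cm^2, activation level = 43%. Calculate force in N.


F = sigma * PCSA * activation
F = 20 * 10 * 0.43
F = 86 N


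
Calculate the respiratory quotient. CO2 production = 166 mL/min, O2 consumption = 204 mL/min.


RQ = VCO2 / VO2
RQ = 166 / 204
RQ = 0.8137


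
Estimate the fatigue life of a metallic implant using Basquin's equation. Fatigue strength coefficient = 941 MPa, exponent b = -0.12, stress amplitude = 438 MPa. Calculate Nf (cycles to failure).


sigma_a = sigma_f' * (2Nf)^b
2Nf = (sigma_a/sigma_f')^(1/b)
2Nf = (438/941)^(1/-0.12)
2Nf = 585.63803
Nf = 292.8


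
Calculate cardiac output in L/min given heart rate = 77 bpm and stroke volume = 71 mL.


CO = HR * SV
CO = 77 * 71 / 1000
CO = 5.467 L/min


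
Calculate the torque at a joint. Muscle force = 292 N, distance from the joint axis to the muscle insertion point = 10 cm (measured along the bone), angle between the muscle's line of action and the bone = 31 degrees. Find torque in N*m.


Torque = F * d * sin(theta)   (moment arm = d*sin(theta))
d = 10 cm = 0.1 m
Torque = 292 * 0.1 * sin(31)
Torque = 15.04 N*m


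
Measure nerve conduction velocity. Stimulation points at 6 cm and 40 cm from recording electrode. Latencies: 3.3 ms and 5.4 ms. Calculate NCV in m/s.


Distance = (40 - 6) / 100 = 0.34 m
dt = (5.4 - 3.3) / 1000 = 0.0021 s
NCV = dist / dt = 161.9 m/s


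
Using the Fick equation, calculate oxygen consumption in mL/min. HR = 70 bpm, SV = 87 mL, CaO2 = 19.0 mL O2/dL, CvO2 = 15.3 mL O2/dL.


CO = HR*SV = 70*87/1000 = 6.09 L/min
a-v O2 diff = 19.0 - 15.3 = 3.7 mL/dL
VO2 = CO * (CaO2-CvO2) * 10 dL/L
VO2 = 6.09 * 3.7 * 10
VO2 = 225.3 mL/min


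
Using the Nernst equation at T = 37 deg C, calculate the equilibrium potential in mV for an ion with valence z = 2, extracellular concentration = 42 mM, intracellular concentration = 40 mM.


E = (RT/(zF)) * ln(C_out/C_in)
T = 37 + 273.15 = 310.15 K
E = (8.314 * 310.15 / (2 * 96485)) * ln(42/40)
E = 0.652 mV


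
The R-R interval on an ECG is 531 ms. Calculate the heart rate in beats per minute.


HR = 60 / RR_interval(s)
RR = 531 ms = 0.531 s
HR = 60 / 0.531 = 113 bpm


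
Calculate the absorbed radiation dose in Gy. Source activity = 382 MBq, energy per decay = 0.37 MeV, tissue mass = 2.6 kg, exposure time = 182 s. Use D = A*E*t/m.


A = 382 MBq = 3.8200e+08 Bq
E = 0.37 MeV = 5.9274e-14 J
D = A*E*t/m = 3.8200e+08*5.9274e-14*182/2.6
D = 0.001585 Gy


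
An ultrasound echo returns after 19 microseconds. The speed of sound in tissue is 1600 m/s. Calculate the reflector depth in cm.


depth = c * t / 2
t = 19 us = 1.9000e-05 s
depth = 1600 * 1.9000e-05 / 2
depth = 0.0152 m = 1.52 cm


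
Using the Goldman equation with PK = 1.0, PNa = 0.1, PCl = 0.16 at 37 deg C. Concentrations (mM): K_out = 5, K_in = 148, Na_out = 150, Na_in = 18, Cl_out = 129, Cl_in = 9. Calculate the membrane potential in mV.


Vm = (RT/F)*ln((PK*Ko + PNa*Nao + PCl*Cli)/(PK*Ki + PNa*Nai + PCl*Clo))
Numer = 21.44, Denom = 170.44
Vm = -55.4 mV


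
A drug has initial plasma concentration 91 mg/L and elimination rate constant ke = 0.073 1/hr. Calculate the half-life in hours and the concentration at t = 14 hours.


t_half = ln(2) / ke = 0.693147 / 0.073 = 9.495 hr
C(t) = C0 * exp(-ke*t) = 91 * exp(-0.073*14)
C(14) = 32.75 mg/L


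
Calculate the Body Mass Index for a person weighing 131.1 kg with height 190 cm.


BMI = weight / height^2
height = 190 cm = 1.9 m
BMI = 131.1 / 1.9^2
BMI = 36.32 kg/m^2


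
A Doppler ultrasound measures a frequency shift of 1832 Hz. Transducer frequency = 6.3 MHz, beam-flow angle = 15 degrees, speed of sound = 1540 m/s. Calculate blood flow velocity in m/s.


v = fd * c / (2 * f0 * cos(theta))
v = 1832 * 1540 / (2 * 6.3000e+06 * cos(15))
v = 0.2318 m/s


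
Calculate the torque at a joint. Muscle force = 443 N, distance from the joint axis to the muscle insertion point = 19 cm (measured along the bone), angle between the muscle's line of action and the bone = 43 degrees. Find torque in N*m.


Torque = F * d * sin(theta)   (moment arm = d*sin(theta))
d = 19 cm = 0.19 m
Torque = 443 * 0.19 * sin(43)
Torque = 57.4 N*m


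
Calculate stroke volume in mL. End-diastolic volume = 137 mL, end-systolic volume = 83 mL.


SV = EDV - ESV
SV = 137 - 83
SV = 54 mL


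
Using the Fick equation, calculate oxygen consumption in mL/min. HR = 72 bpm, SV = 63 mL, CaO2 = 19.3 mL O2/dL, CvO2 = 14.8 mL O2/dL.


CO = HR*SV = 72*63/1000 = 4.536 L/min
a-v O2 diff = 19.3 - 14.8 = 4.5 mL/dL
VO2 = CO * (CaO2-CvO2) * 10 dL/L
VO2 = 4.536 * 4.5 * 10
VO2 = 204.1 mL/min


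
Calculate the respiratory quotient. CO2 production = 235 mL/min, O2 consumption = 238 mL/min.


RQ = VCO2 / VO2
RQ = 235 / 238
RQ = 0.9874


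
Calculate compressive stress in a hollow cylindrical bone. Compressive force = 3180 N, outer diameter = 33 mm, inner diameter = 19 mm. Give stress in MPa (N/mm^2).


A = pi*(r_o^2 - r_i^2)
r_o = 16.5 mm, r_i = 9.5 mm
A = 571.77 mm^2
sigma = F/A = 3180 / 571.77
sigma = 5.562 MPa


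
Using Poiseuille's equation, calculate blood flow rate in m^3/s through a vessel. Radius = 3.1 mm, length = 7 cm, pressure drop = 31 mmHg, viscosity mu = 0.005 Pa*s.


Q = pi*r^4*dP / (8*mu*L)
r = 0.0031 m, L = 0.07 m
dP = 31 mmHg = 4132.982 Pa
Q = 4.2825e-04 m^3/s


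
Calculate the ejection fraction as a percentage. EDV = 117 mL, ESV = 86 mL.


SV = EDV - ESV = 117 - 86 = 31 mL
EF = SV/EDV * 100 = 31/117 * 100
EF = 26.5%


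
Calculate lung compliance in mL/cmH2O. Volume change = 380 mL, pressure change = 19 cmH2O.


C = dV / dP
C = 380 / 19
C = 20 mL/cmH2O


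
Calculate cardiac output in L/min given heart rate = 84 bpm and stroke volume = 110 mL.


CO = HR * SV
CO = 84 * 110 / 1000
CO = 9.24 L/min


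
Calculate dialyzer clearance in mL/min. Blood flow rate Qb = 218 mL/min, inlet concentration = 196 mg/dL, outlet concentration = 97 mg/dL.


K = Qb * (Cb_in - Cb_out) / Cb_in
K = 218 * (196 - 97) / 196
K = 110.1 mL/min


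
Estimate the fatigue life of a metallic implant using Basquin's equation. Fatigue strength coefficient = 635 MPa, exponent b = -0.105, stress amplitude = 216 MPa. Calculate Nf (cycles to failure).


sigma_a = sigma_f' * (2Nf)^b
2Nf = (sigma_a/sigma_f')^(1/b)
2Nf = (216/635)^(1/-0.105)
2Nf = 28852.95
Nf = 1.443e+04


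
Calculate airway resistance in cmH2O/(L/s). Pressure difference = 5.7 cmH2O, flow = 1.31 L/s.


R = dP / flow
R = 5.7 / 1.31
R = 4.351 cmH2O/(L/s)


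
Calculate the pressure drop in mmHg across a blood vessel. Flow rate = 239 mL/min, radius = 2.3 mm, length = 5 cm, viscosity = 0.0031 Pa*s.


dP = 8*mu*L*Q / (pi*r^4)
Q = 239 mL/min = 3.98333e-06 m^3/s
dP = 56.1832 Pa = 56.1832 / 133.322 mmHg = 0.4214 mmHg


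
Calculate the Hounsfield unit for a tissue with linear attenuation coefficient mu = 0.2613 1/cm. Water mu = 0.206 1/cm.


HU = ((mu_tissue - mu_water) / mu_water) * 1000
HU = ((0.2613 - 0.206) / 0.206) * 1000
HU = 268.4


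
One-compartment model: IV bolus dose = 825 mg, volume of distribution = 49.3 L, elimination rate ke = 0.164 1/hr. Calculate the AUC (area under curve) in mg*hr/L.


C0 = Dose/Vd = 825/49.3 = 16.7343 mg/L
AUC = C0/ke = 16.7343/0.164
AUC = 102 mg*hr/L


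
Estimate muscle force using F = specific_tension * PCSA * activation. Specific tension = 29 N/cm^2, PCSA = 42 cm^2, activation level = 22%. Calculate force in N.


F = sigma * PCSA * activation
F = 29 * 42 * 0.22
F = 268 N


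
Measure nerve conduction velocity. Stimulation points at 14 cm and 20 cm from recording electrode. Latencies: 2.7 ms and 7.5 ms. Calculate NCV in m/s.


Distance = (20 - 14) / 100 = 0.06 m
dt = (7.5 - 2.7) / 1000 = 0.0048 s
NCV = dist / dt = 12.5 m/s


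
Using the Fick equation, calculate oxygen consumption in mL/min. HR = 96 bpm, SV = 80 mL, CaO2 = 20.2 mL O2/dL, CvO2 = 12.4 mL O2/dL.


CO = HR*SV = 96*80/1000 = 7.68 L/min
a-v O2 diff = 20.2 - 12.4 = 7.8 mL/dL
VO2 = CO * (CaO2-CvO2) * 10 dL/L
VO2 = 7.68 * 7.8 * 10
VO2 = 599 mL/min


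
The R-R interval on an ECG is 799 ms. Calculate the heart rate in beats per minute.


HR = 60 / RR_interval(s)
RR = 799 ms = 0.799 s
HR = 60 / 0.799 = 75.09 bpm


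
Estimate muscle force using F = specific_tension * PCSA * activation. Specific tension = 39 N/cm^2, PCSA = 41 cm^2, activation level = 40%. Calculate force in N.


F = sigma * PCSA * activation
F = 39 * 41 * 0.4
F = 639.6 N


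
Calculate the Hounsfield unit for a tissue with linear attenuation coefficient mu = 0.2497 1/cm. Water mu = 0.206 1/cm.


HU = ((mu_tissue - mu_water) / mu_water) * 1000
HU = ((0.2497 - 0.206) / 0.206) * 1000
HU = 212.1


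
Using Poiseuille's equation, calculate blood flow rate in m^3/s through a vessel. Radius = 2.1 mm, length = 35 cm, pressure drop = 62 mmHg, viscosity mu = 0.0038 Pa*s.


Q = pi*r^4*dP / (8*mu*L)
r = 0.0021 m, L = 0.35 m
dP = 62 mmHg = 8265.964 Pa
Q = 4.7466e-05 m^3/s


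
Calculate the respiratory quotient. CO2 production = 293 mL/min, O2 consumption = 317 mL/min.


RQ = VCO2 / VO2
RQ = 293 / 317
RQ = 0.9243


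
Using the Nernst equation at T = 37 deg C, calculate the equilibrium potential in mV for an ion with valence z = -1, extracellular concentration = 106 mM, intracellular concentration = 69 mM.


E = (RT/(zF)) * ln(C_out/C_in)
T = 37 + 273.15 = 310.15 K
E = (8.314 * 310.15 / (-1 * 96485)) * ln(106/69)
E = -11.47 mV


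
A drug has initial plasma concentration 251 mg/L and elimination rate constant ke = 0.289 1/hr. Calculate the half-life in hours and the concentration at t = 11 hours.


t_half = ln(2) / ke = 0.693147 / 0.289 = 2.398 hr
C(t) = C0 * exp(-ke*t) = 251 * exp(-0.289*11)
C(11) = 10.45 mg/L


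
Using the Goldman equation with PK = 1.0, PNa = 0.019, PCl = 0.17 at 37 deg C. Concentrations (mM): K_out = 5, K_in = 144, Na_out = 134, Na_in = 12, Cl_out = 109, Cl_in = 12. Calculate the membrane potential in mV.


Vm = (RT/F)*ln((PK*Ko + PNa*Nao + PCl*Cli)/(PK*Ki + PNa*Nai + PCl*Clo))
Numer = 9.586, Denom = 162.758
Vm = -75.68 mV


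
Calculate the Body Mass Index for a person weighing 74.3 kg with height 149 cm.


BMI = weight / height^2
height = 149 cm = 1.49 m
BMI = 74.3 / 1.49^2
BMI = 33.47 kg/m^2


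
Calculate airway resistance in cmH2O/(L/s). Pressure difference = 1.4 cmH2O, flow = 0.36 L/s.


R = dP / flow
R = 1.4 / 0.36
R = 3.889 cmH2O/(L/s)


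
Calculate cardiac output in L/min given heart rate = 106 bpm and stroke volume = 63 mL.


CO = HR * SV
CO = 106 * 63 / 1000
CO = 6.678 L/min


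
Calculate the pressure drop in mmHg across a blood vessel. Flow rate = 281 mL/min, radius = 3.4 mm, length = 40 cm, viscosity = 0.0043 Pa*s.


dP = 8*mu*L*Q / (pi*r^4)
Q = 281 mL/min = 4.68333e-06 m^3/s
dP = 153.5 Pa = 153.5 / 133.322 mmHg = 1.151 mmHg


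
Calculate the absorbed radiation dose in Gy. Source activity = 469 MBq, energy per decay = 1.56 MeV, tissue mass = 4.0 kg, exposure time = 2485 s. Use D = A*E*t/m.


A = 469 MBq = 4.6900e+08 Bq
E = 1.56 MeV = 2.49912e-13 J
D = A*E*t/m = 4.6900e+08*2.49912e-13*2485/4.0
D = 0.07282 Gy


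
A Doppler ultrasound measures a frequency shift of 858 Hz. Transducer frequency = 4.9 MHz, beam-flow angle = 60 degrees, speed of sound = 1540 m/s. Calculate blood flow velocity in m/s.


v = fd * c / (2 * f0 * cos(theta))
v = 858 * 1540 / (2 * 4.9000e+06 * cos(60))
v = 0.2697 m/s


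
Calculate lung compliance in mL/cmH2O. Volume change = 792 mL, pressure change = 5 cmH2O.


C = dV / dP
C = 792 / 5
C = 158.4 mL/cmH2O


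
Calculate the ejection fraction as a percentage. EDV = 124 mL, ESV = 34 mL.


SV = EDV - ESV = 124 - 34 = 90 mL
EF = SV/EDV * 100 = 90/124 * 100
EF = 72.58%


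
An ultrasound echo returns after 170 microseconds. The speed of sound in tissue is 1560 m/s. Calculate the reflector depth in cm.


depth = c * t / 2
t = 170 us = 1.7000e-04 s
depth = 1560 * 1.7000e-04 / 2
depth = 0.1326 m = 13.26 cm


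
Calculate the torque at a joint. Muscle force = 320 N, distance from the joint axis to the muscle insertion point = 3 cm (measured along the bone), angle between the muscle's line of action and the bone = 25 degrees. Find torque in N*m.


Torque = F * d * sin(theta)   (moment arm = d*sin(theta))
d = 3 cm = 0.03 m
Torque = 320 * 0.03 * sin(25)
Torque = 4.057 N*m


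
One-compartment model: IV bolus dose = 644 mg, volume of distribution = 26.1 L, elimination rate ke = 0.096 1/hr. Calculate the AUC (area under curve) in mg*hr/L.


C0 = Dose/Vd = 644/26.1 = 24.6743 mg/L
AUC = C0/ke = 24.6743/0.096
AUC = 257 mg*hr/L


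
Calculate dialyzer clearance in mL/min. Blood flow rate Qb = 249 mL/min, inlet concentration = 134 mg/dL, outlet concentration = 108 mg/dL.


K = Qb * (Cb_in - Cb_out) / Cb_in
K = 249 * (134 - 108) / 134
K = 48.31 mL/min


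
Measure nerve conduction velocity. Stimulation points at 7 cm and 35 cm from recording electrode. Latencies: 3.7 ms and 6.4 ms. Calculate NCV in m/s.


Distance = (35 - 7) / 100 = 0.28 m
dt = (6.4 - 3.7) / 1000 = 0.0027 s
NCV = dist / dt = 103.7 m/s


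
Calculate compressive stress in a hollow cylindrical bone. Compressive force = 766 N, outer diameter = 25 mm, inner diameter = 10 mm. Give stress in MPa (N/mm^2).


A = pi*(r_o^2 - r_i^2)
r_o = 12.5 mm, r_i = 5 mm
A = 412.334 mm^2
sigma = F/A = 766 / 412.334
sigma = 1.858 MPa


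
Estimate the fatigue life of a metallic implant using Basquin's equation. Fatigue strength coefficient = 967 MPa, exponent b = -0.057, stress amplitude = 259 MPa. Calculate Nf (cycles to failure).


sigma_a = sigma_f' * (2Nf)^b
2Nf = (sigma_a/sigma_f')^(1/b)
2Nf = (259/967)^(1/-0.057)
2Nf = 1.0897094e+10
Nf = 5.4485e+09


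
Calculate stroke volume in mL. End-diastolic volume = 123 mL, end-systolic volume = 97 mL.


SV = EDV - ESV
SV = 123 - 97
SV = 26 mL


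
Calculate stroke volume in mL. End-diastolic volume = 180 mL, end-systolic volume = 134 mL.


SV = EDV - ESV
SV = 180 - 134
SV = 46 mL


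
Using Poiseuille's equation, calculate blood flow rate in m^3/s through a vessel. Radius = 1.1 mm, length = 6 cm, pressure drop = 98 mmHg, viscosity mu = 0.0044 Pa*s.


Q = pi*r^4*dP / (8*mu*L)
r = 0.0011 m, L = 0.06 m
dP = 98 mmHg = 13065.556 Pa
Q = 2.8455e-05 m^3/s


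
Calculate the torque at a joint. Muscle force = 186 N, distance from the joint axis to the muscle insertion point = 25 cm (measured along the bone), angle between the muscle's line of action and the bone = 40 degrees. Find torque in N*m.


Torque = F * d * sin(theta)   (moment arm = d*sin(theta))
d = 25 cm = 0.25 m
Torque = 186 * 0.25 * sin(40)
Torque = 29.89 N*m


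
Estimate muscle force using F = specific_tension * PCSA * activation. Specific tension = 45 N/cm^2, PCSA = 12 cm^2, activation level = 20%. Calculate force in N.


F = sigma * PCSA * activation
F = 45 * 12 * 0.2
F = 108 N


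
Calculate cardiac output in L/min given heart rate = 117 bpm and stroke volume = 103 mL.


CO = HR * SV
CO = 117 * 103 / 1000
CO = 12.05 L/min


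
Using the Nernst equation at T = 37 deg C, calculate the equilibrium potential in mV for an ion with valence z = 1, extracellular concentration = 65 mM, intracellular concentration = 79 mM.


E = (RT/(zF)) * ln(C_out/C_in)
T = 37 + 273.15 = 310.15 K
E = (8.314 * 310.15 / (1 * 96485)) * ln(65/79)
E = -5.213 mV


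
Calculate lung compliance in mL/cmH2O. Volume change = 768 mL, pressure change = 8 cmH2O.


C = dV / dP
C = 768 / 8
C = 96 mL/cmH2O


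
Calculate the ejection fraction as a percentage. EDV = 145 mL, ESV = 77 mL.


SV = EDV - ESV = 145 - 77 = 68 mL
EF = SV/EDV * 100 = 68/145 * 100
EF = 46.9%


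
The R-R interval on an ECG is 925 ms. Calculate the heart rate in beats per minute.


HR = 60 / RR_interval(s)
RR = 925 ms = 0.925 s
HR = 60 / 0.925 = 64.86 bpm


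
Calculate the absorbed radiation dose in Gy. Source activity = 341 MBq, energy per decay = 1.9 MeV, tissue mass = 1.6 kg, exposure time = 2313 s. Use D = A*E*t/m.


A = 341 MBq = 3.4100e+08 Bq
E = 1.9 MeV = 3.0438e-13 J
D = A*E*t/m = 3.4100e+08*3.0438e-13*2313/1.6
D = 0.15 Gy


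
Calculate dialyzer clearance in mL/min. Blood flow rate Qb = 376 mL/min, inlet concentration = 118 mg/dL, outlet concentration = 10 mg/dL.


K = Qb * (Cb_in - Cb_out) / Cb_in
K = 376 * (118 - 10) / 118
K = 344.1 mL/min


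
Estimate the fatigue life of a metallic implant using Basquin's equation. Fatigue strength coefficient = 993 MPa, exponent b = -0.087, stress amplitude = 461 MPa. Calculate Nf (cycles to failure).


sigma_a = sigma_f' * (2Nf)^b
2Nf = (sigma_a/sigma_f')^(1/b)
2Nf = (461/993)^(1/-0.087)
2Nf = 6767.6906
Nf = 3384


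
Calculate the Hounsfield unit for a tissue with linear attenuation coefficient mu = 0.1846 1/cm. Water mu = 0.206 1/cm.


HU = ((mu_tissue - mu_water) / mu_water) * 1000
HU = ((0.1846 - 0.206) / 0.206) * 1000
HU = -103.9


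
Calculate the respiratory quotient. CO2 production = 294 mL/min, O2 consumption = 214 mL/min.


RQ = VCO2 / VO2
RQ = 294 / 214
RQ = 1.374


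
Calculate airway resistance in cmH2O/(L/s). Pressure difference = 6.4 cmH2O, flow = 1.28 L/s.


R = dP / flow
R = 6.4 / 1.28
R = 5 cmH2O/(L/s)


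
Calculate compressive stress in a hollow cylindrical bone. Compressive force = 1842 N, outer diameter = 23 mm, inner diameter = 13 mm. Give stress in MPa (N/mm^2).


A = pi*(r_o^2 - r_i^2)
r_o = 11.5 mm, r_i = 6.5 mm
A = 282.743 mm^2
sigma = F/A = 1842 / 282.743
sigma = 6.515 MPa


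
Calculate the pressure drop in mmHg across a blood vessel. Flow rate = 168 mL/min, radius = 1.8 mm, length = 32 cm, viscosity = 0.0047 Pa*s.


dP = 8*mu*L*Q / (pi*r^4)
Q = 168 mL/min = 2.8e-06 m^3/s
dP = 1021.54 Pa = 1021.54 / 133.322 mmHg = 7.662 mmHg


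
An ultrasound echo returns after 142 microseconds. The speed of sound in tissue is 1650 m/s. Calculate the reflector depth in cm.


depth = c * t / 2
t = 142 us = 1.4200e-04 s
depth = 1650 * 1.4200e-04 / 2
depth = 0.11715 m = 11.715 cm


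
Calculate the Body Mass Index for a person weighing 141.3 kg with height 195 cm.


BMI = weight / height^2
height = 195 cm = 1.95 m
BMI = 141.3 / 1.95^2
BMI = 37.16 kg/m^2


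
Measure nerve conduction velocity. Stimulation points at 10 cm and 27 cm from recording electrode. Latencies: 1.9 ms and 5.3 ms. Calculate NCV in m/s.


Distance = (27 - 10) / 100 = 0.17 m
dt = (5.3 - 1.9) / 1000 = 0.0034 s
NCV = dist / dt = 50 m/s


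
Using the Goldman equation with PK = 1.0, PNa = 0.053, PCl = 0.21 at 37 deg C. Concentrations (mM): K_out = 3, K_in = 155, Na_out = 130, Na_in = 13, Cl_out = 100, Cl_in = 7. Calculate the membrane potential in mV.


Vm = (RT/F)*ln((PK*Ko + PNa*Nao + PCl*Cli)/(PK*Ki + PNa*Nai + PCl*Clo))
Numer = 11.36, Denom = 176.689
Vm = -73.34 mV


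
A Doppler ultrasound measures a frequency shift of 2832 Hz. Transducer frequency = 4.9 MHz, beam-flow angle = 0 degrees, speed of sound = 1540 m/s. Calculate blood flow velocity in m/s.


v = fd * c / (2 * f0 * cos(theta))
v = 2832 * 1540 / (2 * 4.9000e+06 * cos(0))
v = 0.445 m/s


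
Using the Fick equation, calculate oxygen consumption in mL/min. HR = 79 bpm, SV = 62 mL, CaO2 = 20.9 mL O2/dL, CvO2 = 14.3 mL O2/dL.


CO = HR*SV = 79*62/1000 = 4.898 L/min
a-v O2 diff = 20.9 - 14.3 = 6.6 mL/dL
VO2 = CO * (CaO2-CvO2) * 10 dL/L
VO2 = 4.898 * 6.6 * 10
VO2 = 323.3 mL/min


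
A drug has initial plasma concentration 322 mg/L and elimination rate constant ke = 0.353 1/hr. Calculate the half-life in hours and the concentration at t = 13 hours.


t_half = ln(2) / ke = 0.693147 / 0.353 = 1.964 hr
C(t) = C0 * exp(-ke*t) = 322 * exp(-0.353*13)
C(13) = 3.272 mg/L


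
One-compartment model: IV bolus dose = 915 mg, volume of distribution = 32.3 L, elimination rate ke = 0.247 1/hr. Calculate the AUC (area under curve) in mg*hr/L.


C0 = Dose/Vd = 915/32.3 = 28.3282 mg/L
AUC = C0/ke = 28.3282/0.247
AUC = 114.7 mg*hr/L


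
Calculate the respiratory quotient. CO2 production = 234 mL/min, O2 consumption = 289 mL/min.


RQ = VCO2 / VO2
RQ = 234 / 289
RQ = 0.8097


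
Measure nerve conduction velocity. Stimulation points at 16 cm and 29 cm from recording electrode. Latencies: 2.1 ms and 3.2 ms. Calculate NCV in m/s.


Distance = (29 - 16) / 100 = 0.13 m
dt = (3.2 - 2.1) / 1000 = 0.0011 s
NCV = dist / dt = 118.2 m/s


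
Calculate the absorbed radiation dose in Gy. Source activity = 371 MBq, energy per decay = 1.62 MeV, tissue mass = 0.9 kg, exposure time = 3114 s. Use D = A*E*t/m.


A = 371 MBq = 3.7100e+08 Bq
E = 1.62 MeV = 2.59524e-13 J
D = A*E*t/m = 3.7100e+08*2.59524e-13*3114/0.9
D = 0.3331 Gy


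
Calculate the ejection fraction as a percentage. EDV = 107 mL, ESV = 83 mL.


SV = EDV - ESV = 107 - 83 = 24 mL
EF = SV/EDV * 100 = 24/107 * 100
EF = 22.43%


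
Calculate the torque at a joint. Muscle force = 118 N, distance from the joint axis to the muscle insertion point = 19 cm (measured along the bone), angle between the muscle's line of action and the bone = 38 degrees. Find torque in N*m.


Torque = F * d * sin(theta)   (moment arm = d*sin(theta))
d = 19 cm = 0.19 m
Torque = 118 * 0.19 * sin(38)
Torque = 13.8 N*m


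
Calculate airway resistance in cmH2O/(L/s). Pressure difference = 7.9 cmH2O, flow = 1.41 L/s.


R = dP / flow
R = 7.9 / 1.41
R = 5.603 cmH2O/(L/s)


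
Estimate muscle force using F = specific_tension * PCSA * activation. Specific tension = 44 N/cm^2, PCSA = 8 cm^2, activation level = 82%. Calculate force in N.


F = sigma * PCSA * activation
F = 44 * 8 * 0.82
F = 288.6 N


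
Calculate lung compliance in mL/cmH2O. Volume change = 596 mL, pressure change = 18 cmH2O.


C = dV / dP
C = 596 / 18
C = 33.11 mL/cmH2O


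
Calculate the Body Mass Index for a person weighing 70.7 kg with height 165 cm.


BMI = weight / height^2
height = 165 cm = 1.65 m
BMI = 70.7 / 1.65^2
BMI = 25.97 kg/m^2


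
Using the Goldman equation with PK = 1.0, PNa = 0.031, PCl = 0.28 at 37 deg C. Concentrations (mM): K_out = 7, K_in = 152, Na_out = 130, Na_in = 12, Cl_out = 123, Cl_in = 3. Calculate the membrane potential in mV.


Vm = (RT/F)*ln((PK*Ko + PNa*Nao + PCl*Cli)/(PK*Ki + PNa*Nai + PCl*Clo))
Numer = 11.87, Denom = 186.812
Vm = -73.66 mV


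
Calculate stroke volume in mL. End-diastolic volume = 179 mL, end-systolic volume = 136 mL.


SV = EDV - ESV
SV = 179 - 136
SV = 43 mL


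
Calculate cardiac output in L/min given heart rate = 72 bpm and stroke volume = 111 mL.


CO = HR * SV
CO = 72 * 111 / 1000
CO = 7.992 L/min


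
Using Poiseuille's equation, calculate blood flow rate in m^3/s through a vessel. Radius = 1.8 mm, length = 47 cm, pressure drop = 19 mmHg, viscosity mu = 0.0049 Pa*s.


Q = pi*r^4*dP / (8*mu*L)
r = 0.0018 m, L = 0.47 m
dP = 19 mmHg = 2533.118 Pa
Q = 4.5343e-06 m^3/s


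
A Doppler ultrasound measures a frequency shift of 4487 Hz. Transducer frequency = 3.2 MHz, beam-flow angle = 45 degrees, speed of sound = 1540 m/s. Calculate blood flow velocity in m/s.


v = fd * c / (2 * f0 * cos(theta))
v = 4487 * 1540 / (2 * 3.2000e+06 * cos(45))
v = 1.527 m/s


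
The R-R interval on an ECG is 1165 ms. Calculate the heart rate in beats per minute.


HR = 60 / RR_interval(s)
RR = 1165 ms = 1.165 s
HR = 60 / 1.165 = 51.5 bpm


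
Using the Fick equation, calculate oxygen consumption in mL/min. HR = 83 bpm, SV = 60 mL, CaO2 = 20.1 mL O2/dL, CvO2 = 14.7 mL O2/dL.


CO = HR*SV = 83*60/1000 = 4.98 L/min
a-v O2 diff = 20.1 - 14.7 = 5.4 mL/dL
VO2 = CO * (CaO2-CvO2) * 10 dL/L
VO2 = 4.98 * 5.4 * 10
VO2 = 268.9 mL/min


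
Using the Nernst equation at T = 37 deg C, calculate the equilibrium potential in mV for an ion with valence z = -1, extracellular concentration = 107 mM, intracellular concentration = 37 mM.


E = (RT/(zF)) * ln(C_out/C_in)
T = 37 + 273.15 = 310.15 K
E = (8.314 * 310.15 / (-1 * 96485)) * ln(107/37)
E = -28.38 mV


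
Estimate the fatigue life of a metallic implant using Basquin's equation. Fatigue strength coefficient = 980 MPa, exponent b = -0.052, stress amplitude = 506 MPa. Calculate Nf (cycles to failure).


sigma_a = sigma_f' * (2Nf)^b
2Nf = (sigma_a/sigma_f')^(1/b)
2Nf = (506/980)^(1/-0.052)
2Nf = 331652.92
Nf = 1.658e+05


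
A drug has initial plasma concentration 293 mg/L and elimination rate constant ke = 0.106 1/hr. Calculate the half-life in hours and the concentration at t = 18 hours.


t_half = ln(2) / ke = 0.693147 / 0.106 = 6.539 hr
C(t) = C0 * exp(-ke*t) = 293 * exp(-0.106*18)
C(18) = 43.47 mg/L


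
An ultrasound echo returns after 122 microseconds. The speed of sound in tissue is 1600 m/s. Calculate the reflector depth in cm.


depth = c * t / 2
t = 122 us = 1.2200e-04 s
depth = 1600 * 1.2200e-04 / 2
depth = 0.0976 m = 9.76 cm


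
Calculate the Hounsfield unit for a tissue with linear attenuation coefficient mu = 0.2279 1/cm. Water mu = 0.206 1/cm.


HU = ((mu_tissue - mu_water) / mu_water) * 1000
HU = ((0.2279 - 0.206) / 0.206) * 1000
HU = 106.3


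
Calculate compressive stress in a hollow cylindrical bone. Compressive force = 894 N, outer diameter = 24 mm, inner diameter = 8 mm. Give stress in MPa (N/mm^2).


A = pi*(r_o^2 - r_i^2)
r_o = 12 mm, r_i = 4 mm
A = 402.124 mm^2
sigma = F/A = 894 / 402.124
sigma = 2.223 MPa


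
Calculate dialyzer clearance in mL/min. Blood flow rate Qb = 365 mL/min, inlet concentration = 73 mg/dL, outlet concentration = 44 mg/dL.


K = Qb * (Cb_in - Cb_out) / Cb_in
K = 365 * (73 - 44) / 73
K = 145 mL/min


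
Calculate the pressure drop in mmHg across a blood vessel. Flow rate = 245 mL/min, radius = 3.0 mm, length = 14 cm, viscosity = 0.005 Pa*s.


dP = 8*mu*L*Q / (pi*r^4)
Q = 245 mL/min = 4.08333e-06 m^3/s
dP = 89.8602 Pa = 89.8602 / 133.322 mmHg = 0.674 mmHg


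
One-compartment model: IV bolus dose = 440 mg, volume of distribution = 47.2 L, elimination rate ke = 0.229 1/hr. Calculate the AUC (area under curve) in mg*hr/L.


C0 = Dose/Vd = 440/47.2 = 9.32203 mg/L
AUC = C0/ke = 9.32203/0.229
AUC = 40.71 mg*hr/L


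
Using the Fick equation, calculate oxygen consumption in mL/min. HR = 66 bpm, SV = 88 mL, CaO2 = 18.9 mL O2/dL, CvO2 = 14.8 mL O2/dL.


CO = HR*SV = 66*88/1000 = 5.808 L/min
a-v O2 diff = 18.9 - 14.8 = 4.1 mL/dL
VO2 = CO * (CaO2-CvO2) * 10 dL/L
VO2 = 5.808 * 4.1 * 10
VO2 = 238.1 mL/min


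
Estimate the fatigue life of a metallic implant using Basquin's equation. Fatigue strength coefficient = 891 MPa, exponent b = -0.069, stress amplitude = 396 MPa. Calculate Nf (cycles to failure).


sigma_a = sigma_f' * (2Nf)^b
2Nf = (sigma_a/sigma_f')^(1/b)
2Nf = (396/891)^(1/-0.069)
2Nf = 127085.05
Nf = 6.354e+04


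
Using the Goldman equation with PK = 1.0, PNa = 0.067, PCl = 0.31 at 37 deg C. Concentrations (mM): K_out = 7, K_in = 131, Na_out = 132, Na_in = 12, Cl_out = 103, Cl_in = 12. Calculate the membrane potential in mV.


Vm = (RT/F)*ln((PK*Ko + PNa*Nao + PCl*Cli)/(PK*Ki + PNa*Nai + PCl*Clo))
Numer = 19.564, Denom = 163.734
Vm = -56.78 mV


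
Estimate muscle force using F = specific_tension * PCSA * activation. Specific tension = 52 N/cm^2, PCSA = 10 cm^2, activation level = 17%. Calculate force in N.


F = sigma * PCSA * activation
F = 52 * 10 * 0.17
F = 88.4 N


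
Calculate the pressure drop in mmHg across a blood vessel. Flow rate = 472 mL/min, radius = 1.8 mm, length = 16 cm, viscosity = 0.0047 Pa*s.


dP = 8*mu*L*Q / (pi*r^4)
Q = 472 mL/min = 7.86667e-06 m^3/s
dP = 1435.02 Pa = 1435.02 / 133.322 mmHg = 10.76 mmHg


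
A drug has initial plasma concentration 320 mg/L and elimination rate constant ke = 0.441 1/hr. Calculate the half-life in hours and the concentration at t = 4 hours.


t_half = ln(2) / ke = 0.693147 / 0.441 = 1.572 hr
C(t) = C0 * exp(-ke*t) = 320 * exp(-0.441*4)
C(4) = 54.83 mg/L


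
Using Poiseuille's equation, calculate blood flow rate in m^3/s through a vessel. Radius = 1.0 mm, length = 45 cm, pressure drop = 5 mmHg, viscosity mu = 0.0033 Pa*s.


Q = pi*r^4*dP / (8*mu*L)
r = 0.001 m, L = 0.45 m
dP = 5 mmHg = 666.61 Pa
Q = 1.7628e-07 m^3/s


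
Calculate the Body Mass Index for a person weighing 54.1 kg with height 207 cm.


BMI = weight / height^2
height = 207 cm = 2.07 m
BMI = 54.1 / 2.07^2
BMI = 12.63 kg/m^2


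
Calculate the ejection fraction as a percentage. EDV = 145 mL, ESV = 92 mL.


SV = EDV - ESV = 145 - 92 = 53 mL
EF = SV/EDV * 100 = 53/145 * 100
EF = 36.55%


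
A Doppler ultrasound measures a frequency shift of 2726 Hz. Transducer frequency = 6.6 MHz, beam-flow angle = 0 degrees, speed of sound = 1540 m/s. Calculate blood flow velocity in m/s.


v = fd * c / (2 * f0 * cos(theta))
v = 2726 * 1540 / (2 * 6.6000e+06 * cos(0))
v = 0.318 m/s


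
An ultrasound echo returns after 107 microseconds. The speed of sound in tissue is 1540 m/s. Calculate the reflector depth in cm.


depth = c * t / 2
t = 107 us = 1.0700e-04 s
depth = 1540 * 1.0700e-04 / 2
depth = 0.08239 m = 8.239 cm


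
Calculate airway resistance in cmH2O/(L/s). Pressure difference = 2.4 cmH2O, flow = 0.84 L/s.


R = dP / flow
R = 2.4 / 0.84
R = 2.857 cmH2O/(L/s)


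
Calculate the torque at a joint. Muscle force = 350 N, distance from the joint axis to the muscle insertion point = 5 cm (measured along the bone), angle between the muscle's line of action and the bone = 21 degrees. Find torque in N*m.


Torque = F * d * sin(theta)   (moment arm = d*sin(theta))
d = 5 cm = 0.05 m
Torque = 350 * 0.05 * sin(21)
Torque = 6.271 N*m


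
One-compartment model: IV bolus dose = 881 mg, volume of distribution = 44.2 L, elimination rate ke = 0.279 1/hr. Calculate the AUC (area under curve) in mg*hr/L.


C0 = Dose/Vd = 881/44.2 = 19.9321 mg/L
AUC = C0/ke = 19.9321/0.279
AUC = 71.44 mg*hr/L


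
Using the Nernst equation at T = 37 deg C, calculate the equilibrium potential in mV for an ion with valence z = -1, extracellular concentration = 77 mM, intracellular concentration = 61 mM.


E = (RT/(zF)) * ln(C_out/C_in)
T = 37 + 273.15 = 310.15 K
E = (8.314 * 310.15 / (-1 * 96485)) * ln(77/61)
E = -6.225 mV


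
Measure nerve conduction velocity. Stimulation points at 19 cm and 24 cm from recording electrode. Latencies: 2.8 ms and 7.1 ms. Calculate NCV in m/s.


Distance = (24 - 19) / 100 = 0.05 m
dt = (7.1 - 2.8) / 1000 = 0.0043 s
NCV = dist / dt = 11.63 m/s


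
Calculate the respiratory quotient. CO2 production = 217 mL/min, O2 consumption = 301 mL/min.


RQ = VCO2 / VO2
RQ = 217 / 301
RQ = 0.7209


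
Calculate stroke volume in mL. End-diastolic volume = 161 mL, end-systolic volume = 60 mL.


SV = EDV - ESV
SV = 161 - 60
SV = 101 mL


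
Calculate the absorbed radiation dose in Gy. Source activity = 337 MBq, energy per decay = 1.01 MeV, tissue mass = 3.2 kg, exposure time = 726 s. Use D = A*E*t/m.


A = 337 MBq = 3.3700e+08 Bq
E = 1.01 MeV = 1.61802e-13 J
D = A*E*t/m = 3.3700e+08*1.61802e-13*726/3.2
D = 0.01237 Gy


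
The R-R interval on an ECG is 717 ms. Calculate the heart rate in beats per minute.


HR = 60 / RR_interval(s)
RR = 717 ms = 0.717 s
HR = 60 / 0.717 = 83.68 bpm


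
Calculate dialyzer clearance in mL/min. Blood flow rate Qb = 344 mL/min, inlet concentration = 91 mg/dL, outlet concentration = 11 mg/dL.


K = Qb * (Cb_in - Cb_out) / Cb_in
K = 344 * (91 - 11) / 91
K = 302.4 mL/min


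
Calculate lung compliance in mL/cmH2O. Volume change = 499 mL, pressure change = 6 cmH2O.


C = dV / dP
C = 499 / 6
C = 83.17 mL/cmH2O


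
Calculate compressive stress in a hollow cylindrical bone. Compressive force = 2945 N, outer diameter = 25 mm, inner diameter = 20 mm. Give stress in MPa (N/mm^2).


A = pi*(r_o^2 - r_i^2)
r_o = 12.5 mm, r_i = 10 mm
A = 176.715 mm^2
sigma = F/A = 2945 / 176.715
sigma = 16.67 MPa


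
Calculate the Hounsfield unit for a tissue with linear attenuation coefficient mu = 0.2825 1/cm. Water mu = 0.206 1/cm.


HU = ((mu_tissue - mu_water) / mu_water) * 1000
HU = ((0.2825 - 0.206) / 0.206) * 1000
HU = 371.4


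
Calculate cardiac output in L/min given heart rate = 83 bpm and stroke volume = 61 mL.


CO = HR * SV
CO = 83 * 61 / 1000
CO = 5.063 L/min


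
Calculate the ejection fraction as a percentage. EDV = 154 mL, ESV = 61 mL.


SV = EDV - ESV = 154 - 61 = 93 mL
EF = SV/EDV * 100 = 93/154 * 100
EF = 60.39%


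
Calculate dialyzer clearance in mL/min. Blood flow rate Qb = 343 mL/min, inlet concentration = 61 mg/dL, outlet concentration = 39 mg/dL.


K = Qb * (Cb_in - Cb_out) / Cb_in
K = 343 * (61 - 39) / 61
K = 123.7 mL/min


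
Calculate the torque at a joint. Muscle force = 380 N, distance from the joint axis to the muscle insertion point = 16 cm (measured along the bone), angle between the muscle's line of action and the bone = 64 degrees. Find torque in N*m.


Torque = F * d * sin(theta)   (moment arm = d*sin(theta))
d = 16 cm = 0.16 m
Torque = 380 * 0.16 * sin(64)
Torque = 54.65 N*m


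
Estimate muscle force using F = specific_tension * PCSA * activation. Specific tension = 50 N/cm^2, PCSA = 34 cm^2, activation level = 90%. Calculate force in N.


F = sigma * PCSA * activation
F = 50 * 34 * 0.9
F = 1530 N


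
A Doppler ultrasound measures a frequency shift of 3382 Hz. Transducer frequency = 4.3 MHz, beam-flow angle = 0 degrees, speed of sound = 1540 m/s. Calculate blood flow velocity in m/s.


v = fd * c / (2 * f0 * cos(theta))
v = 3382 * 1540 / (2 * 4.3000e+06 * cos(0))
v = 0.6056 m/s


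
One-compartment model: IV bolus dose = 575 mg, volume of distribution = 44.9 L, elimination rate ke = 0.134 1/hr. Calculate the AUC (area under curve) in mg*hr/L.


C0 = Dose/Vd = 575/44.9 = 12.8062 mg/L
AUC = C0/ke = 12.8062/0.134
AUC = 95.57 mg*hr/L


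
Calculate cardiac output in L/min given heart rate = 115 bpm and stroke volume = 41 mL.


CO = HR * SV
CO = 115 * 41 / 1000
CO = 4.715 L/min


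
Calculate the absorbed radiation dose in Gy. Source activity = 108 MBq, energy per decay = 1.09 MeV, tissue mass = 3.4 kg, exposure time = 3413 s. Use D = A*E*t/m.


A = 108 MBq = 1.0800e+08 Bq
E = 1.09 MeV = 1.74618e-13 J
D = A*E*t/m = 1.0800e+08*1.74618e-13*3413/3.4
D = 0.01893 Gy


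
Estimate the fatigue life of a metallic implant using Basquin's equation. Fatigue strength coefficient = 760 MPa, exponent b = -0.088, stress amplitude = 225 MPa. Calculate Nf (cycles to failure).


sigma_a = sigma_f' * (2Nf)^b
2Nf = (sigma_a/sigma_f')^(1/b)
2Nf = (225/760)^(1/-0.088)
2Nf = 1016649.6
Nf = 5.083e+05


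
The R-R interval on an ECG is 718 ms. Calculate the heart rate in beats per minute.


HR = 60 / RR_interval(s)
RR = 718 ms = 0.718 s
HR = 60 / 0.718 = 83.57 bpm


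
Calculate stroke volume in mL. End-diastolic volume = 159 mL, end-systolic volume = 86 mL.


SV = EDV - ESV
SV = 159 - 86
SV = 73 mL


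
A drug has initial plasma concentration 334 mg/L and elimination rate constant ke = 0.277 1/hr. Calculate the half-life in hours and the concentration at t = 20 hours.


t_half = ln(2) / ke = 0.693147 / 0.277 = 2.502 hr
C(t) = C0 * exp(-ke*t) = 334 * exp(-0.277*20)
C(20) = 1.311 mg/L


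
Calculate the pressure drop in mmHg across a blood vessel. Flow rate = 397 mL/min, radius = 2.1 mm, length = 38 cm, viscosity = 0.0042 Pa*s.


dP = 8*mu*L*Q / (pi*r^4)
Q = 397 mL/min = 6.61667e-06 m^3/s
dP = 1382.72 Pa = 1382.72 / 133.322 mmHg = 10.37 mmHg


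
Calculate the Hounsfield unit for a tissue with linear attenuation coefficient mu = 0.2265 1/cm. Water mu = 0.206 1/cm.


HU = ((mu_tissue - mu_water) / mu_water) * 1000
HU = ((0.2265 - 0.206) / 0.206) * 1000
HU = 99.51


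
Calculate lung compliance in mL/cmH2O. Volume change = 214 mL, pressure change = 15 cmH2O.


C = dV / dP
C = 214 / 15
C = 14.27 mL/cmH2O


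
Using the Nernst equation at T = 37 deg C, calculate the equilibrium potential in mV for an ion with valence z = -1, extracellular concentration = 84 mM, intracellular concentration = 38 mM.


E = (RT/(zF)) * ln(C_out/C_in)
T = 37 + 273.15 = 310.15 K
E = (8.314 * 310.15 / (-1 * 96485)) * ln(84/38)
E = -21.2 mV


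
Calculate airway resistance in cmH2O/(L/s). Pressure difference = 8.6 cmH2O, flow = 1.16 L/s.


R = dP / flow
R = 8.6 / 1.16
R = 7.414 cmH2O/(L/s)


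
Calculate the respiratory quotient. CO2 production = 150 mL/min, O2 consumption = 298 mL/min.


RQ = VCO2 / VO2
RQ = 150 / 298
RQ = 0.5034


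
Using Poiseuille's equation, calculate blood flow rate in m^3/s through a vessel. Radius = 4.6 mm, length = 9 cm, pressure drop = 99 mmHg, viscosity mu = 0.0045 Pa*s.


Q = pi*r^4*dP / (8*mu*L)
r = 0.0046 m, L = 0.09 m
dP = 99 mmHg = 13198.878 Pa
Q = 0.00573 m^3/s
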